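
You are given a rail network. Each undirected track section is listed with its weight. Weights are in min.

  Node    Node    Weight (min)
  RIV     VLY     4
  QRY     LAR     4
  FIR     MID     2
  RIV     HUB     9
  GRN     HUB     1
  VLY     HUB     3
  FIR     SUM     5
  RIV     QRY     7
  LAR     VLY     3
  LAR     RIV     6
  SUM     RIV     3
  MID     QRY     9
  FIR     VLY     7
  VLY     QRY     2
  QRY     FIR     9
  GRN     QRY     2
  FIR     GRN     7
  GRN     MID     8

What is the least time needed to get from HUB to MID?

Running Dijkstra from HUB:
HUB: 0
GRN: 1  (via HUB)
VLY: 3  (via HUB)
QRY: 3  (via GRN)
LAR: 6  (via VLY)
RIV: 7  (via VLY)
FIR: 8  (via GRN)
MID: 9  (via GRN)
Shortest route: HUB → GRN → MID = 9 min.

9 min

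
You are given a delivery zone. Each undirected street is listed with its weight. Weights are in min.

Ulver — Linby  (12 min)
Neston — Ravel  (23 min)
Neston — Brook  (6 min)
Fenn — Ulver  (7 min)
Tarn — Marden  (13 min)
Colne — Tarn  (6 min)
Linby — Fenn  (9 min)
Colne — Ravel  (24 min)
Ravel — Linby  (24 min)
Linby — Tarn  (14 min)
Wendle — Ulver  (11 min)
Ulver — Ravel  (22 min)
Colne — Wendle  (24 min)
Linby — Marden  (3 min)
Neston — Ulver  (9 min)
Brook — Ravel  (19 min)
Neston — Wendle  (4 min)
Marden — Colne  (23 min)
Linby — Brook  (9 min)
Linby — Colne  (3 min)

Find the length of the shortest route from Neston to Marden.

Compare a few routes:
Neston → Brook → Linby → Marden: 6+9+3 = 18
Neston → Ulver → Linby → Marden: 9+12+3 = 24
The minimum is 18 min via Neston → Brook → Linby → Marden.

18 min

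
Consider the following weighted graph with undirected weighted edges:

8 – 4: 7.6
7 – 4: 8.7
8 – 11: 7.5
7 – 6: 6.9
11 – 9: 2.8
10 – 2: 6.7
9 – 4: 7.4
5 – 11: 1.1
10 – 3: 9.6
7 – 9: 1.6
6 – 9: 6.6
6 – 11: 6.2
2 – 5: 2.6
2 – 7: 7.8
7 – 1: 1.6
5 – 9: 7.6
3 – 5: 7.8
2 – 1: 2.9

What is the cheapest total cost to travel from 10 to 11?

Shortest distances from 10:
10: 0
2: 6.7  (via 10)
5: 9.3  (via 2)
1: 9.6  (via 2)
3: 9.6  (via 10)
11: 10.4  (via 5)
Shortest route: 10 → 2 → 5 → 11 = 10.4.

10.4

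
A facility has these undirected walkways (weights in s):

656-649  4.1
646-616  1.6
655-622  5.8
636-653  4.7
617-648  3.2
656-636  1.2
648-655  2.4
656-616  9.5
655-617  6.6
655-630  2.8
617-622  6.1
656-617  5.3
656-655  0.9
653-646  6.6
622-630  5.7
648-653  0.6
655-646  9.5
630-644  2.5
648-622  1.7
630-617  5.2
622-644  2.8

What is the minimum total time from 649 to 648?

Compare a few routes:
649 - 656 - 655 - 622 - 648: 4.1+0.9+5.8+1.7 = 12.5
649 - 656 - 655 - 648: 4.1+0.9+2.4 = 7.4
649 - 656 - 636 - 653 - 648: 4.1+1.2+4.7+0.6 = 10.6
The minimum is 7.4 s via 649 - 656 - 655 - 648.

7.4 s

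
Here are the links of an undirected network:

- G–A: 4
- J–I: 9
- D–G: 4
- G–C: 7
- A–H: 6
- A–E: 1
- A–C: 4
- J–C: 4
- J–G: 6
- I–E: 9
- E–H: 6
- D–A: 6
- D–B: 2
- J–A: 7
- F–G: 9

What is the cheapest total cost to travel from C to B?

12

Settle nodes by increasing distance from C:
C: 0
A: 4  (via C)
J: 4  (via C)
E: 5  (via A)
G: 7  (via C)
D: 10  (via A)
H: 10  (via A)
B: 12  (via D)
Shortest route: C–A–D–B = 12.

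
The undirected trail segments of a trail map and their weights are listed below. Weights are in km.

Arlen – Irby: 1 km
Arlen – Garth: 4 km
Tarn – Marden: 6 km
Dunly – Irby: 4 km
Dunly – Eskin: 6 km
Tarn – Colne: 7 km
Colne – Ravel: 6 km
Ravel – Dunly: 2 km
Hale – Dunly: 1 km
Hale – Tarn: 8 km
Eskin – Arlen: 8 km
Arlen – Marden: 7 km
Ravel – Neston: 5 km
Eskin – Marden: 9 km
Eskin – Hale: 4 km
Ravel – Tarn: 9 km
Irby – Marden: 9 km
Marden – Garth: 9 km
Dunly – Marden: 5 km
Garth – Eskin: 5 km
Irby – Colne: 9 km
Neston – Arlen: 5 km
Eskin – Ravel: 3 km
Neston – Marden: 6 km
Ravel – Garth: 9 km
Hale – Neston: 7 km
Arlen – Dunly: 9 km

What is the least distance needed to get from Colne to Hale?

Shortest distances from Colne:
Colne: 0
Ravel: 6  (via Colne)
Tarn: 7  (via Colne)
Dunly: 8  (via Ravel)
Irby: 9  (via Colne)
Eskin: 9  (via Ravel)
Hale: 9  (via Dunly)
Shortest route: Colne–Ravel–Dunly–Hale = 9 km.

9 km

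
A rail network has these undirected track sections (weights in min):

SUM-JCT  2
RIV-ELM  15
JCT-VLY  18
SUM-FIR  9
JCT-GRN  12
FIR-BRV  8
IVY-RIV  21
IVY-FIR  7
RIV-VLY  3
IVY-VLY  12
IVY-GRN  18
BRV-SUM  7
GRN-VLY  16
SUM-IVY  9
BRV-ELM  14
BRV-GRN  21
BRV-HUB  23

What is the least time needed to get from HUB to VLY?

50 min

Compare a few routes:
HUB–BRV–SUM–JCT–VLY: 23+7+2+18 = 50
HUB–BRV–SUM–IVY–VLY: 23+7+9+12 = 51
Cheapest is HUB–BRV–SUM–JCT–VLY at 50 min.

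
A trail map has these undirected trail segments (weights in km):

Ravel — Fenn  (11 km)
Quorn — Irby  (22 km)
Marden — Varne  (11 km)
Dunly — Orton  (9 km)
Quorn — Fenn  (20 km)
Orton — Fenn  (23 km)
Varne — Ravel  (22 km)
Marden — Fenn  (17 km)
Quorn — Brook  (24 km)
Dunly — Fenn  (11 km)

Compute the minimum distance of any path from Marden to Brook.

61 km

Enumerating some paths:
Marden - Fenn - Quorn - Brook: 17+20+24 = 61
Marden - Varne - Ravel - Fenn - Quorn - Brook: 11+22+11+20+24 = 88
Cheapest is Marden - Fenn - Quorn - Brook at 61 km.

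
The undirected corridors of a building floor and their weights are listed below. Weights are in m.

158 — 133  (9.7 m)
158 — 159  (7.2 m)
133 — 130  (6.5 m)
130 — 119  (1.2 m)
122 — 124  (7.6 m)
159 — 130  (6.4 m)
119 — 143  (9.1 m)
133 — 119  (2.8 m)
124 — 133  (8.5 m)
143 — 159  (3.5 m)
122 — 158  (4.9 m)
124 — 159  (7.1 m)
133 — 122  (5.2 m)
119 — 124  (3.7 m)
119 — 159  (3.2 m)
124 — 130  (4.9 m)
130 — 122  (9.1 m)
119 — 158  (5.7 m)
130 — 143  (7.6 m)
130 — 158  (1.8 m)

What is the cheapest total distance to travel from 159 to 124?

Settle nodes by increasing distance from 159:
159: 0
119: 3.2  (via 159)
143: 3.5  (via 159)
130: 4.4  (via 119)
133: 6  (via 119)
158: 6.2  (via 130)
124: 6.9  (via 119)
Shortest route: 159 → 119 → 124 = 6.9 m.

6.9 m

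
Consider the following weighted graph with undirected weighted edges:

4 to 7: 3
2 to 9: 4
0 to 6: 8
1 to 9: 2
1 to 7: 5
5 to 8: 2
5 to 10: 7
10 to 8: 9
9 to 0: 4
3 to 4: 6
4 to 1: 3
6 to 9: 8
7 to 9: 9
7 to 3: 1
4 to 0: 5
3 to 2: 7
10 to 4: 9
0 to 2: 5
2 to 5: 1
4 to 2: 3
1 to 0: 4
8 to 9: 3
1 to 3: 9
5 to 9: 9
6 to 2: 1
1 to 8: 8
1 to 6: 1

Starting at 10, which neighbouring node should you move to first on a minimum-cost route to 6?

5

Compare a few routes:
10 → 4 → 2 → 6: 9+3+1 = 13
10 → 5 → 2 → 6: 7+1+1 = 9
10 → 8 → 5 → 2 → 6: 9+2+1+1 = 13
10 → 4 → 1 → 6: 9+3+1 = 13
Cheapest is 10 → 5 → 2 → 6 at 9.
So from 10 the first move is to 5.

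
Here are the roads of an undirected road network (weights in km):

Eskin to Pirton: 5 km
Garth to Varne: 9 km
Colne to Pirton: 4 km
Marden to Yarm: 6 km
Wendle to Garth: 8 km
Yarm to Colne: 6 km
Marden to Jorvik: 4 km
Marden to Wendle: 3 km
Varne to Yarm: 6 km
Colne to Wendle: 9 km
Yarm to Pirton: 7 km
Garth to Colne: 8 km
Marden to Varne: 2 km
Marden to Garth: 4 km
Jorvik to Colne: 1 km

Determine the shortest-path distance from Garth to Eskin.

17 km

Enumerating some paths:
Garth–Colne–Pirton–Eskin: 8+4+5 = 17
Garth–Marden–Varne–Yarm–Pirton–Eskin: 4+2+6+7+5 = 24
Garth–Marden–Yarm–Pirton–Eskin: 4+6+7+5 = 22
Garth–Marden–Jorvik–Colne–Pirton–Eskin: 4+4+1+4+5 = 18
Cheapest is Garth–Colne–Pirton–Eskin at 17 km.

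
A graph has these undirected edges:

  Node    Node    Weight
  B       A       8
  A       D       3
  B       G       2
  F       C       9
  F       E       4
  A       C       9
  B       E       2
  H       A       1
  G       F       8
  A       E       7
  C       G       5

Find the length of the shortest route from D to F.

Settle nodes by increasing distance from D:
D: 0
A: 3  (via D)
H: 4  (via A)
E: 10  (via A)
B: 11  (via A)
C: 12  (via A)
G: 13  (via B)
F: 14  (via E)
Shortest route: D → A → E → F = 14.

14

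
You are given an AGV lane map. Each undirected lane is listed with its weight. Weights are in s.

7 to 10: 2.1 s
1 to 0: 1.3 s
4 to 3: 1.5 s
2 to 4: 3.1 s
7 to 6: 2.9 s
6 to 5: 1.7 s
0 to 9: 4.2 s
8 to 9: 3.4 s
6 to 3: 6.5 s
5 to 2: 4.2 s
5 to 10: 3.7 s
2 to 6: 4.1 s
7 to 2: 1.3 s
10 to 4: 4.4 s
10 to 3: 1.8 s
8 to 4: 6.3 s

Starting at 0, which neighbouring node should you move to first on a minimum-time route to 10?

Enumerating some paths:
0 → 9 → 8 → 4 → 3 → 10: 4.2+3.4+6.3+1.5+1.8 = 17.2
0 → 9 → 8 → 4 → 2 → 7 → 10: 4.2+3.4+6.3+3.1+1.3+2.1 = 20.4
0 → 9 → 8 → 4 → 10: 4.2+3.4+6.3+4.4 = 18.3
Cheapest is 0 → 9 → 8 → 4 → 3 → 10 at 17.2 s.
So from 0 the first move is to 9.

9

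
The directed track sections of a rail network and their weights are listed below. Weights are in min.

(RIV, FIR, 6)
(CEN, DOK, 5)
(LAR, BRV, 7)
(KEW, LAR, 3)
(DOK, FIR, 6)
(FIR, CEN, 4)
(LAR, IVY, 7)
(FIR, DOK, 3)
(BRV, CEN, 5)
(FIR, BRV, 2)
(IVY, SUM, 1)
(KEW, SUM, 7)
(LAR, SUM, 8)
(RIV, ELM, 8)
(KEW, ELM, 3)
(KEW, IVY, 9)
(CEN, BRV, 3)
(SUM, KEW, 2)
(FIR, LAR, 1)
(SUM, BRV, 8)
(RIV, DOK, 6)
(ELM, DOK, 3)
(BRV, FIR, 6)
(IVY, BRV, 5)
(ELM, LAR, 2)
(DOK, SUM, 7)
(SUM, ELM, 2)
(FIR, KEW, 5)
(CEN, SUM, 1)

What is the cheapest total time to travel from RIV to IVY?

Compare a few routes:
RIV–ELM–LAR–IVY: 8+2+7 = 17
RIV–FIR–LAR–IVY: 6+1+7 = 14
Cheapest is RIV–FIR–LAR–IVY at 14 min.

14 min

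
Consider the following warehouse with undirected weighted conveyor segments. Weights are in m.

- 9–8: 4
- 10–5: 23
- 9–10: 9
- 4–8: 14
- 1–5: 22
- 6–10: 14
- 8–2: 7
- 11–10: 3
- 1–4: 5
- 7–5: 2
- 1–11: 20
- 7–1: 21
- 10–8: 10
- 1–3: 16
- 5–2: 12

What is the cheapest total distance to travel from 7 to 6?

Shortest distances from 7:
7: 0
5: 2  (via 7)
2: 14  (via 5)
1: 21  (via 7)
8: 21  (via 2)
9: 25  (via 8)
10: 25  (via 5)
4: 26  (via 1)
11: 28  (via 10)
3: 37  (via 1)
6: 39  (via 10)
Shortest route: 7–5–10–6 = 39 m.

39 m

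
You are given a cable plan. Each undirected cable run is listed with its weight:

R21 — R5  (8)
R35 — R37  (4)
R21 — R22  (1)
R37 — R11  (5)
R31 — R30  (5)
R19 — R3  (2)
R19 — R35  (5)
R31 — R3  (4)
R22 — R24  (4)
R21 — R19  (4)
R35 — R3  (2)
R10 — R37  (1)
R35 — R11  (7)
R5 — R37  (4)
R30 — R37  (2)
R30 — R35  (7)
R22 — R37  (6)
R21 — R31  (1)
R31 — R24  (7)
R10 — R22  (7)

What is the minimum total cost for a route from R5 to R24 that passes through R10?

16

Shortest R5→R10: R5 → R37 → R10 = 5
Best R10 to R24: R10 → R22 → R24 costing 11
Total via R10: 5 + 11 = 16.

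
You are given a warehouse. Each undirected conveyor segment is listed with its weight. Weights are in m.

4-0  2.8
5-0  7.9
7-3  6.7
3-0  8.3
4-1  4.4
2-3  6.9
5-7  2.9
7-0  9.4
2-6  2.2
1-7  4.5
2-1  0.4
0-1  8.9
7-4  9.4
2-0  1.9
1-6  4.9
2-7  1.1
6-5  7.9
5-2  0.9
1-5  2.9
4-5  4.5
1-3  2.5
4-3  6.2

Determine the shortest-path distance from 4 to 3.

Settle nodes by increasing distance from 4:
4: 0
0: 2.8  (via 4)
1: 4.4  (via 4)
5: 4.5  (via 4)
2: 4.7  (via 0)
7: 5.8  (via 2)
3: 6.2  (via 4)
Shortest route: 4–3 = 6.2 m.

6.2 m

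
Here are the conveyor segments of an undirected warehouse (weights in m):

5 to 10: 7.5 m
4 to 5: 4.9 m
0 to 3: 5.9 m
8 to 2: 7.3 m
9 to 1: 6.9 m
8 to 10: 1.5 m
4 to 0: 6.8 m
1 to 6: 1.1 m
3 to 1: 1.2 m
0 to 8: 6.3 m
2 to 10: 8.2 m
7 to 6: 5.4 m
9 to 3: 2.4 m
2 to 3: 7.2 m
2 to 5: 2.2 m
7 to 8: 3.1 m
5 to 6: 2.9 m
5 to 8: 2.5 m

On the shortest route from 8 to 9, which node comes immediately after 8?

5

Candidate routes:
8–5–6–1–3–9: 2.5+2.9+1.1+1.2+2.4 = 10.1
8–7–6–1–3–9: 3.1+5.4+1.1+1.2+2.4 = 13.2
Cheapest is 8–5–6–1–3–9 at 10.1 m.
So from 8 the first move is to 5.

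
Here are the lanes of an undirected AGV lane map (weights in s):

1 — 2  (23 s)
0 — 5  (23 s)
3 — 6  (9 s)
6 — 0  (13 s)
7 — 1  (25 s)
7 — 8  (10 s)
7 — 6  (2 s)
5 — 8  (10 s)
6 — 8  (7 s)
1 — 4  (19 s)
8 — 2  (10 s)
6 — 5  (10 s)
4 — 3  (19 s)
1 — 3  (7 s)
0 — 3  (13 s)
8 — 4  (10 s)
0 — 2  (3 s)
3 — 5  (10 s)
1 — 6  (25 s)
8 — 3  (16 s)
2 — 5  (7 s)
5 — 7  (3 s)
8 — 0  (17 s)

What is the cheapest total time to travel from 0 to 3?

Enumerating some paths:
0–3: 13 = 13
0–2–5–7–6–3: 3+7+3+2+9 = 24
0–2–5–3: 3+7+10 = 20
0–6–3: 13+9 = 22
Cheapest is 0–3 at 13 s.

13 s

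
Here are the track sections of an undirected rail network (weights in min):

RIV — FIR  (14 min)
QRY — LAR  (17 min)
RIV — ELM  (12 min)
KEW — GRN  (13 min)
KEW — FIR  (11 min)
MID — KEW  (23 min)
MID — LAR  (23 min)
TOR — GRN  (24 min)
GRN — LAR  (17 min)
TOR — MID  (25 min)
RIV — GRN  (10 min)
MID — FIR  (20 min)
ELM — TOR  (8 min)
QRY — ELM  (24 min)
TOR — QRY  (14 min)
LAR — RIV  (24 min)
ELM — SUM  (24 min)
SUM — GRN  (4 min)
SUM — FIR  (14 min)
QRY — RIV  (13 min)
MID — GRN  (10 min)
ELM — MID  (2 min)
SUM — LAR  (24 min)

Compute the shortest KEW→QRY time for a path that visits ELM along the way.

Shortest KEW→ELM: KEW–MID–ELM = 25
Shortest ELM→QRY: ELM–TOR–QRY = 22
Total via ELM: 25 + 22 = 47 min.

47 min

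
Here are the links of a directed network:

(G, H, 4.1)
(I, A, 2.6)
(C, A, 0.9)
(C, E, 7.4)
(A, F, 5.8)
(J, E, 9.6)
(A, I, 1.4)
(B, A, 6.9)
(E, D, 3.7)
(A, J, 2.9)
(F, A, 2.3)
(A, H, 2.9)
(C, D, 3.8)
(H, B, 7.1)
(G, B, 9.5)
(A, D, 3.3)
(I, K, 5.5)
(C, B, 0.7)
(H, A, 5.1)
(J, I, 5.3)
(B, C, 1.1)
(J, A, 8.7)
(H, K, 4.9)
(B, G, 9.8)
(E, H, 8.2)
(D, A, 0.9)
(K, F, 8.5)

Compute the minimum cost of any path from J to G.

Enumerating some paths:
J - A - H - B - G: 8.7+2.9+7.1+9.8 = 28.5
J - E - H - B - G: 9.6+8.2+7.1+9.8 = 34.7
J - E - D - A - H - B - G: 9.6+3.7+0.9+2.9+7.1+9.8 = 34
J - I - A - H - B - G: 5.3+2.6+2.9+7.1+9.8 = 27.7
Cheapest is J - I - A - H - B - G at 27.7.

27.7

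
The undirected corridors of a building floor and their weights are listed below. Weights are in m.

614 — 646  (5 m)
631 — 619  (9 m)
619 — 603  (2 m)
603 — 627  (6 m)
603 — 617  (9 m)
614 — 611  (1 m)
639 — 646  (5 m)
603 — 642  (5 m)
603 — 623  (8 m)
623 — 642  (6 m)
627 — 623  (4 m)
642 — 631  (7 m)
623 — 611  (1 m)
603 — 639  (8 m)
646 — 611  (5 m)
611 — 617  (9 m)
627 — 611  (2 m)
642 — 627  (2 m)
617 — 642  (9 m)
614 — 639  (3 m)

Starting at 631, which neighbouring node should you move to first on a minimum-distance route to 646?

Enumerating some paths:
631 → 642 → 627 → 611 → 614 → 646: 7+2+2+1+5 = 17
631 → 642 → 627 → 611 → 646: 7+2+2+5 = 16
631 → 642 → 623 → 611 → 646: 7+6+1+5 = 19
Cheapest is 631 → 642 → 627 → 611 → 646 at 16 m.
So from 631 the first move is to 642.

642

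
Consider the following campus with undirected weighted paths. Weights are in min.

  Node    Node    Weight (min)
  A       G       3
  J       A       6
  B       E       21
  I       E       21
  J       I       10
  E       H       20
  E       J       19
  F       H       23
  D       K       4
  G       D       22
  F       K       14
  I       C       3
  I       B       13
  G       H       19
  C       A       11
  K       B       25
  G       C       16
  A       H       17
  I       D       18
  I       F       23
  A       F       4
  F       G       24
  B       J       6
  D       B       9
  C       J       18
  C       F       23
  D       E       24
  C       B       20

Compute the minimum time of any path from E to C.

24 min

Candidate routes:
E - J - A - C: 19+6+11 = 36
E - J - I - C: 19+10+3 = 32
E - I - C: 21+3 = 24
The minimum is 24 min via E - I - C.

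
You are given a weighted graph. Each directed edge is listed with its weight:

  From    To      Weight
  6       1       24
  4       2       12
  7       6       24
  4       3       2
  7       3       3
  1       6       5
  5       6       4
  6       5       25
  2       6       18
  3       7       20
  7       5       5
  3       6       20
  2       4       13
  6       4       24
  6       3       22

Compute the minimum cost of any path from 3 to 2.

56

Compare a few routes:
3 → 6 → 4 → 2: 20+24+12 = 56
3 → 7 → 6 → 4 → 2: 20+24+24+12 = 80
3 → 7 → 5 → 6 → 4 → 2: 20+5+4+24+12 = 65
Cheapest is 3 → 6 → 4 → 2 at 56.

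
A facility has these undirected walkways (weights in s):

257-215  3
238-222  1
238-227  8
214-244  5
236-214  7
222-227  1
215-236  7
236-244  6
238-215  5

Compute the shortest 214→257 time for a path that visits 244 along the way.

Shortest 214→244: 214 → 244 = 5
Shortest 244→257: 244 → 236 → 215 → 257 = 16
Total via 244: 5 + 16 = 21 s.

21 s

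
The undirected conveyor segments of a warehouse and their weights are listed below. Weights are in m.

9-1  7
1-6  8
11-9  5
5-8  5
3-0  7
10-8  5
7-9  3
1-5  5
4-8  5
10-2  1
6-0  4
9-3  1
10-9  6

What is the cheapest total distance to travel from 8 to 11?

Enumerating some paths:
8–10–9–11: 5+6+5 = 16
8–5–1–9–11: 5+5+7+5 = 22
Cheapest is 8–10–9–11 at 16 m.

16 m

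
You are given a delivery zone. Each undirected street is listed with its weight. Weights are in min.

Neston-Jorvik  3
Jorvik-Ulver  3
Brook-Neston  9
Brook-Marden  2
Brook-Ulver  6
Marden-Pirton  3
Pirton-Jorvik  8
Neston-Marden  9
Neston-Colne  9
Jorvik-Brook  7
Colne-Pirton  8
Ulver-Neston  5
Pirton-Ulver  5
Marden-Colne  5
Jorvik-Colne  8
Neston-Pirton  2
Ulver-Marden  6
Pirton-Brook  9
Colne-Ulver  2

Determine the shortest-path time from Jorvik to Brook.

Running Dijkstra from Jorvik:
Jorvik: 0
Ulver: 3  (via Jorvik)
Neston: 3  (via Jorvik)
Pirton: 5  (via Neston)
Colne: 5  (via Ulver)
Brook: 7  (via Jorvik)
Shortest route: Jorvik → Brook = 7 min.

7 min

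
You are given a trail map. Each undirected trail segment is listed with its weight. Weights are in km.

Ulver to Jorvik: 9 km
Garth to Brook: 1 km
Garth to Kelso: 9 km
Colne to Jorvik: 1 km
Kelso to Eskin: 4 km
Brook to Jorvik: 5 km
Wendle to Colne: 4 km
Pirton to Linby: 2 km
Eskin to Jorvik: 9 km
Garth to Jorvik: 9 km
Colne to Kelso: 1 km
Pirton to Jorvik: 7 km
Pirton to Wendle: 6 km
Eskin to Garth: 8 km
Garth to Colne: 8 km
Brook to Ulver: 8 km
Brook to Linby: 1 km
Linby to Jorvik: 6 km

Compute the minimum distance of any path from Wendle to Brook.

9 km

Running Dijkstra from Wendle:
Wendle: 0
Colne: 4  (via Wendle)
Jorvik: 5  (via Colne)
Kelso: 5  (via Colne)
Pirton: 6  (via Wendle)
Linby: 8  (via Pirton)
Eskin: 9  (via Kelso)
Brook: 9  (via Linby)
Shortest route: Wendle–Pirton–Linby–Brook = 9 km.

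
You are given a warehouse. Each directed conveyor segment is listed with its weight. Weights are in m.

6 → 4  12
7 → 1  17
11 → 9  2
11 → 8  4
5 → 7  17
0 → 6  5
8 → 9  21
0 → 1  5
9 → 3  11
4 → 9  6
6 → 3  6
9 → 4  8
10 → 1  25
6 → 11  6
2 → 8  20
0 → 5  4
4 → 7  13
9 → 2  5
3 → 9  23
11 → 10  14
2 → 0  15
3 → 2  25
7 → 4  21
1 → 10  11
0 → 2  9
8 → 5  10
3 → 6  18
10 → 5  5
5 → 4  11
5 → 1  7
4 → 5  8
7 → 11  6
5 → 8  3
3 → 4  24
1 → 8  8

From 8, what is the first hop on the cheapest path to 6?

9

Enumerating some paths:
8–9–3–6: 21+11+18 = 50
8–5–4–9–2–0–6: 10+11+6+5+15+5 = 52
8–9–2–0–6: 21+5+15+5 = 46
The minimum is 46 m via 8–9–2–0–6.
So from 8 the first move is to 9.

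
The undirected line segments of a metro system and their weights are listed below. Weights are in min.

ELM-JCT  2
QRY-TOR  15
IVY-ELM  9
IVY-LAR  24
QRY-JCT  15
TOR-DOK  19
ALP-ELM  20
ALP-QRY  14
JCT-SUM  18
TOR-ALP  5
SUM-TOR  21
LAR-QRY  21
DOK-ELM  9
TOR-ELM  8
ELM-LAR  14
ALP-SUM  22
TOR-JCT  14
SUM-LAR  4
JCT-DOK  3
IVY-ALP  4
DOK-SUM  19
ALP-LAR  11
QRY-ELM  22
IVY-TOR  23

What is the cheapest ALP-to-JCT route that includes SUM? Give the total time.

33 min

Shortest ALP→SUM: ALP → LAR → SUM = 15
Shortest SUM→JCT: SUM → JCT = 18
Total via SUM: 15 + 18 = 33 min.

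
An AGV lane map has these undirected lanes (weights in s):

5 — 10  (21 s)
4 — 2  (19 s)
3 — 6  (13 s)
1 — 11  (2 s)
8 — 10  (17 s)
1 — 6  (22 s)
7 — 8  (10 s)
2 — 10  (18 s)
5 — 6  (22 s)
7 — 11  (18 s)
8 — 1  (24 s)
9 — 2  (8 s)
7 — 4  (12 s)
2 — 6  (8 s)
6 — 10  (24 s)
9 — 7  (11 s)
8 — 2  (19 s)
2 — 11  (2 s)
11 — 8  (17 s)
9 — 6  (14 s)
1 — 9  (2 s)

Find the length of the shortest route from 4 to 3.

40 s

Settle nodes by increasing distance from 4:
4: 0
7: 12  (via 4)
2: 19  (via 4)
11: 21  (via 2)
8: 22  (via 7)
1: 23  (via 11)
9: 23  (via 7)
6: 27  (via 2)
10: 37  (via 2)
3: 40  (via 6)
Shortest route: 4 → 2 → 6 → 3 = 40 s.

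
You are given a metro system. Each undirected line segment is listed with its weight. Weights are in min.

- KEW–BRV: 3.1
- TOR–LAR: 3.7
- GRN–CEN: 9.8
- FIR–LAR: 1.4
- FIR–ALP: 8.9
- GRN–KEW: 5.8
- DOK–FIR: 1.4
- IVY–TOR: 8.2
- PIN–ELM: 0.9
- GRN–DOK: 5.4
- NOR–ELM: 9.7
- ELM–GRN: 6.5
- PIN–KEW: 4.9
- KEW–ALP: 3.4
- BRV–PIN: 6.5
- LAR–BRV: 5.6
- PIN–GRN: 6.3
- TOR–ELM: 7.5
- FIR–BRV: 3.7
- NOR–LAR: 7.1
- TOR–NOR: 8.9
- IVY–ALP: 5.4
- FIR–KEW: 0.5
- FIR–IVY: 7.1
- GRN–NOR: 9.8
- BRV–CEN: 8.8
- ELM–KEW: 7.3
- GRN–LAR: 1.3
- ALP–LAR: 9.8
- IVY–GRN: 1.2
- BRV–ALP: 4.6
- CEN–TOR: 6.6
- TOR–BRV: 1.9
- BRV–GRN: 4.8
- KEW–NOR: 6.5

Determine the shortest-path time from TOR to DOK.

Enumerating some paths:
TOR → BRV → KEW → FIR → DOK: 1.9+3.1+0.5+1.4 = 6.9
TOR → LAR → FIR → DOK: 3.7+1.4+1.4 = 6.5
TOR → BRV → FIR → DOK: 1.9+3.7+1.4 = 7
TOR → BRV → LAR → FIR → DOK: 1.9+5.6+1.4+1.4 = 10.3
The minimum is 6.5 min via TOR → LAR → FIR → DOK.

6.5 min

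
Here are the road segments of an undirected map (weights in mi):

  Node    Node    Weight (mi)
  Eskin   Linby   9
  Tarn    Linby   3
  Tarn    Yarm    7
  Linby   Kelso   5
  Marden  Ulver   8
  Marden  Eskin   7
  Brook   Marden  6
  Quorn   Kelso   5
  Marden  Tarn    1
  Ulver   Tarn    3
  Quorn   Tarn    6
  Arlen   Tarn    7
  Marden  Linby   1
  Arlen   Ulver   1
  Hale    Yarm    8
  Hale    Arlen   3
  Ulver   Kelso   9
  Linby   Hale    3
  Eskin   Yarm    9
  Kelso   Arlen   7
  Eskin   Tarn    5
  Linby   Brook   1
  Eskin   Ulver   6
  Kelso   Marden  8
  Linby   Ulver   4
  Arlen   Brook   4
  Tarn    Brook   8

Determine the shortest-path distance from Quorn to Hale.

Compare a few routes:
Quorn → Tarn → Marden → Linby → Hale: 6+1+1+3 = 11
Quorn → Tarn → Ulver → Arlen → Hale: 6+3+1+3 = 13
Quorn → Tarn → Linby → Hale: 6+3+3 = 12
Quorn → Kelso → Linby → Hale: 5+5+3 = 13
Cheapest is Quorn → Tarn → Marden → Linby → Hale at 11 mi.

11 mi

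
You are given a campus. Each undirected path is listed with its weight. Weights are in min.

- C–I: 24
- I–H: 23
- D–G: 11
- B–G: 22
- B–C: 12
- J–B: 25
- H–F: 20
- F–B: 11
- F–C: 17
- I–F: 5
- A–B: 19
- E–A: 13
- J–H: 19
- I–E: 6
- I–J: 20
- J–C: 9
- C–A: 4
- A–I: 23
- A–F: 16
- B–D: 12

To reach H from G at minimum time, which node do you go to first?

Candidate routes:
G → B → F → I → H: 22+11+5+23 = 61
G → D → B → F → H: 11+12+11+20 = 54
G → D → B → F → I → H: 11+12+11+5+23 = 62
G → B → F → H: 22+11+20 = 53
The minimum is 53 min via G → B → F → H.
So from G the first move is to B.

B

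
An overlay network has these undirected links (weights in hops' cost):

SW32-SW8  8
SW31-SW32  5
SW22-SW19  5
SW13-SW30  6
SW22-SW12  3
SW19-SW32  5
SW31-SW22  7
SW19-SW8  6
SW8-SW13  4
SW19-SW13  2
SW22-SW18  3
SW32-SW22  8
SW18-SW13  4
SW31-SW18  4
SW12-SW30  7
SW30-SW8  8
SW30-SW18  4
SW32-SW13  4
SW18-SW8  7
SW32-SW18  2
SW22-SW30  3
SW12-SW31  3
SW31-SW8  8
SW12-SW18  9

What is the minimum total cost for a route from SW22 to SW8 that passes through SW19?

Shortest SW22→SW19: SW22–SW19 = 5
Best SW19 to SW8: SW19–SW8 costing 6
Total via SW19: 5 + 6 = 11 hops' cost.

11 hops' cost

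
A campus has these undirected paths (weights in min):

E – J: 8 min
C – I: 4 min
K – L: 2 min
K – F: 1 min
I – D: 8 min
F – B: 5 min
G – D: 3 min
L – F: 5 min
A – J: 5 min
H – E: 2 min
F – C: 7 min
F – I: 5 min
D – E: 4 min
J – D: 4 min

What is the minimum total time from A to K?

23 min

Candidate routes:
A–J–D–I–F–K: 5+4+8+5+1 = 23
A–J–E–D–I–F–K: 5+8+4+8+5+1 = 31
A–J–D–I–F–L–K: 5+4+8+5+5+2 = 29
A–J–D–I–C–F–K: 5+4+8+4+7+1 = 29
The minimum is 23 min via A–J–D–I–F–K.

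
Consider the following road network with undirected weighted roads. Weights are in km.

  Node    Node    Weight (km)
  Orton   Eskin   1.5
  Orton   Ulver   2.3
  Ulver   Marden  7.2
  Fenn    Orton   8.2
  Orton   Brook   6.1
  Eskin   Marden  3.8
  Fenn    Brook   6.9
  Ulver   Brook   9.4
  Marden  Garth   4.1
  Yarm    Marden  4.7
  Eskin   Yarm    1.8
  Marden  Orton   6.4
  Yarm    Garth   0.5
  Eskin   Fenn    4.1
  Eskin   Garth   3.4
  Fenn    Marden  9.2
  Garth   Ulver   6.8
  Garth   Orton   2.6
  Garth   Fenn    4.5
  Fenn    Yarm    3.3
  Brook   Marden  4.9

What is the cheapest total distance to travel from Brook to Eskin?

Compare a few routes:
Brook → Marden → Eskin: 4.9+3.8 = 8.7
Brook → Orton → Eskin: 6.1+1.5 = 7.6
Brook → Fenn → Eskin: 6.9+4.1 = 11
The minimum is 7.6 km via Brook → Orton → Eskin.

7.6 km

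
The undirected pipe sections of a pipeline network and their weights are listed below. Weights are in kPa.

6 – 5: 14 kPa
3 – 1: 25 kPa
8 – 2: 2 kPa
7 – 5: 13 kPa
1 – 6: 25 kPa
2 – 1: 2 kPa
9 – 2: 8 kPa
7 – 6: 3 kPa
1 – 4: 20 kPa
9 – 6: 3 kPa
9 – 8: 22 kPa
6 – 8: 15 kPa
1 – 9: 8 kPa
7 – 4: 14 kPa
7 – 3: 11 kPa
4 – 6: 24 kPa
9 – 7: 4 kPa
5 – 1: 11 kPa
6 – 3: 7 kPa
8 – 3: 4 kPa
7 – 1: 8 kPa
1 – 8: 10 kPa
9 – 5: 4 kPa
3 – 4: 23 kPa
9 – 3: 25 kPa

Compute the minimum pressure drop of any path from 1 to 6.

Running Dijkstra from 1:
1: 0
2: 2  (via 1)
8: 4  (via 2)
3: 8  (via 8)
7: 8  (via 1)
9: 8  (via 1)
5: 11  (via 1)
6: 11  (via 7)
Shortest route: 1 → 7 → 6 = 11 kPa.

11 kPa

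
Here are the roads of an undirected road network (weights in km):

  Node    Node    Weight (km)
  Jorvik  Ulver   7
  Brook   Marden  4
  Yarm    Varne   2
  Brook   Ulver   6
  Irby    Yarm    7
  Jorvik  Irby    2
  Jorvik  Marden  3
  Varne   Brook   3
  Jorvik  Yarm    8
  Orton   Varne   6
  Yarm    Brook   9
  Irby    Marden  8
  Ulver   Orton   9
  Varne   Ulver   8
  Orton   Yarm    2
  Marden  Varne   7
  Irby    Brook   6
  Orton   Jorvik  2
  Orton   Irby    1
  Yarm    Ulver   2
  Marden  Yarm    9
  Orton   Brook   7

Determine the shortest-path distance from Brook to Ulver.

6 km

Compare a few routes:
Brook → Irby → Orton → Yarm → Ulver: 6+1+2+2 = 11
Brook → Ulver: 6 = 6
Brook → Varne → Yarm → Ulver: 3+2+2 = 7
Cheapest is Brook → Ulver at 6 km.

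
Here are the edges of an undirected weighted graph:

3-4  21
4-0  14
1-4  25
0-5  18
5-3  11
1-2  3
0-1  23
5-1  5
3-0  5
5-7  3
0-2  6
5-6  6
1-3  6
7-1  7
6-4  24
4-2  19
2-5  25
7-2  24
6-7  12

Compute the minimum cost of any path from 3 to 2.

Candidate routes:
3 - 1 - 2: 6+3 = 9
3 - 5 - 1 - 2: 11+5+3 = 19
3 - 0 - 2: 5+6 = 11
Cheapest is 3 - 1 - 2 at 9.

9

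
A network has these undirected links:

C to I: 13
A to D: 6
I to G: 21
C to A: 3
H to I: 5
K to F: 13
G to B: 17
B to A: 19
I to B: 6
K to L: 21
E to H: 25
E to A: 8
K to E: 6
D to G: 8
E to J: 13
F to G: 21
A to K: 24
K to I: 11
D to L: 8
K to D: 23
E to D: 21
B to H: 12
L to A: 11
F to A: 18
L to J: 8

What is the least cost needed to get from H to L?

Candidate routes:
H → I → K → E → A → L: 5+11+6+8+11 = 41
H → I → C → A → L: 5+13+3+11 = 32
H → I → C → A → D → L: 5+13+3+6+8 = 35
H → I → K → L: 5+11+21 = 37
The minimum is 32 via H → I → C → A → L.

32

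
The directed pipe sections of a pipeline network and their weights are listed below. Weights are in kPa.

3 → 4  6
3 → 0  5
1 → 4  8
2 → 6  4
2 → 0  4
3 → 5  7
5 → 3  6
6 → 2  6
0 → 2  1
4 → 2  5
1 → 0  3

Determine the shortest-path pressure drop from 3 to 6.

10 kPa

Shortest distances from 3:
3: 0
0: 5  (via 3)
2: 6  (via 0)
4: 6  (via 3)
5: 7  (via 3)
6: 10  (via 2)
Shortest route: 3–0–2–6 = 10 kPa.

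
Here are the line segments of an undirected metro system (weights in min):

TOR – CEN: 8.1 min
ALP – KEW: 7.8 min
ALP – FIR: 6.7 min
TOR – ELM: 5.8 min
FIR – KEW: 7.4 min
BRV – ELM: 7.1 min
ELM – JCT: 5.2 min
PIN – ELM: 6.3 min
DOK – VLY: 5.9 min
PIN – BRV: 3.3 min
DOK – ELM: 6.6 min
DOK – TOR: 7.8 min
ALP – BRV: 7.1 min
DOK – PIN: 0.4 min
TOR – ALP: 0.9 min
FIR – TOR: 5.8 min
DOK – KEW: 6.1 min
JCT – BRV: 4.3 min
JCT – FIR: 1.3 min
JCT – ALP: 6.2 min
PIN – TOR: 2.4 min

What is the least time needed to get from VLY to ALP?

9.6 min

Candidate routes:
VLY → DOK → PIN → BRV → ALP: 5.9+0.4+3.3+7.1 = 16.7
VLY → DOK → ELM → TOR → ALP: 5.9+6.6+5.8+0.9 = 19.2
VLY → DOK → TOR → ALP: 5.9+7.8+0.9 = 14.6
VLY → DOK → PIN → TOR → ALP: 5.9+0.4+2.4+0.9 = 9.6
The minimum is 9.6 min via VLY → DOK → PIN → TOR → ALP.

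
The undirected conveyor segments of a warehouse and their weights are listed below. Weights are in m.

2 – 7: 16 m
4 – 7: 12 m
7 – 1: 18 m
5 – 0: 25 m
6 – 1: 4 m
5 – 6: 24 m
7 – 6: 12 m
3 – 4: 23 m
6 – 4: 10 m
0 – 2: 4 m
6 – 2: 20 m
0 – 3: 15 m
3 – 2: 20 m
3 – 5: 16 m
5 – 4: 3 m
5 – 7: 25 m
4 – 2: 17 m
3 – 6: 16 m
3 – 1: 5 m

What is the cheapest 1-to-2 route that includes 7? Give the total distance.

32 m

Best 1 to 7: 1 → 6 → 7 costing 16
Best 7 to 2: 7 → 2 costing 16
Total via 7: 16 + 16 = 32 m.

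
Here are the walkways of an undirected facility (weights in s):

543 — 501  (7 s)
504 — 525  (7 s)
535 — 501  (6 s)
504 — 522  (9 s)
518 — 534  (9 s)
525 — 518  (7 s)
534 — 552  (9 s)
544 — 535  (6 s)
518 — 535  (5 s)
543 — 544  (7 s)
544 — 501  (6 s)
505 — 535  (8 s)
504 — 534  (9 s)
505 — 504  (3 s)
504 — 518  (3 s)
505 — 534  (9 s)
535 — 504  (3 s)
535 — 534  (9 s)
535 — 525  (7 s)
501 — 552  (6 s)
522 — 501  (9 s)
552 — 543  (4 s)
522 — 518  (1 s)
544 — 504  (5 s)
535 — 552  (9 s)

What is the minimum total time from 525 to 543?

Shortest distances from 525:
525: 0
504: 7  (via 525)
535: 7  (via 525)
518: 7  (via 525)
522: 8  (via 518)
505: 10  (via 504)
544: 12  (via 504)
501: 13  (via 535)
552: 16  (via 535)
534: 16  (via 504)
543: 19  (via 544)
Shortest route: 525 → 504 → 544 → 543 = 19 s.

19 s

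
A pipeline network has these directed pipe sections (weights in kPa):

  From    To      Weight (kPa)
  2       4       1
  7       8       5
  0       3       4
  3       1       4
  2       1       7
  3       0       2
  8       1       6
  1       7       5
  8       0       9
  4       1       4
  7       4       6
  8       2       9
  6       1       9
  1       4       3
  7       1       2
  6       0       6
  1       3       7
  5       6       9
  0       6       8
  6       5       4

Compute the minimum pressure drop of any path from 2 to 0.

Shortest distances from 2:
2: 0
4: 1  (via 2)
1: 5  (via 4)
7: 10  (via 1)
3: 12  (via 1)
0: 14  (via 3)
Shortest route: 2–4–1–3–0 = 14 kPa.

14 kPa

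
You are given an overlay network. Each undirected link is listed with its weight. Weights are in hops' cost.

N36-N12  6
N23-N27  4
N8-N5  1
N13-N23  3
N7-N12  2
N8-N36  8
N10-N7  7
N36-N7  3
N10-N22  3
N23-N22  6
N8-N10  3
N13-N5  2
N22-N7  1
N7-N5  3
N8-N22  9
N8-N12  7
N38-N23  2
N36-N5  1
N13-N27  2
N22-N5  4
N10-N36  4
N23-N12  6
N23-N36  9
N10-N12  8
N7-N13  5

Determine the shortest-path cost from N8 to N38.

Settle nodes by increasing distance from N8:
N8: 0
N5: 1  (via N8)
N36: 2  (via N5)
N10: 3  (via N8)
N13: 3  (via N5)
N7: 4  (via N5)
N22: 5  (via N5)
N27: 5  (via N13)
N23: 6  (via N13)
N12: 6  (via N7)
N38: 8  (via N23)
Shortest route: N8 → N5 → N13 → N23 → N38 = 8 hops' cost.

8 hops' cost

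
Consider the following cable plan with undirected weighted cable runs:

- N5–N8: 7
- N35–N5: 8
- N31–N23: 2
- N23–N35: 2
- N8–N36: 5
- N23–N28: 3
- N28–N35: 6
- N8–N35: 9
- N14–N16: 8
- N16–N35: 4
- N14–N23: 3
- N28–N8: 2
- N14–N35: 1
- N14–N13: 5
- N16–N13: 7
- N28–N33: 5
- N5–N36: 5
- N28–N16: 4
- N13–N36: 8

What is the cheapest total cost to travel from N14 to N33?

11

Enumerating some paths:
N14 - N23 - N35 - N28 - N33: 3+2+6+5 = 16
N14 - N23 - N28 - N33: 3+3+5 = 11
N14 - N35 - N28 - N33: 1+6+5 = 12
N14 - N35 - N16 - N28 - N33: 1+4+4+5 = 14
Cheapest is N14 - N23 - N28 - N33 at 11.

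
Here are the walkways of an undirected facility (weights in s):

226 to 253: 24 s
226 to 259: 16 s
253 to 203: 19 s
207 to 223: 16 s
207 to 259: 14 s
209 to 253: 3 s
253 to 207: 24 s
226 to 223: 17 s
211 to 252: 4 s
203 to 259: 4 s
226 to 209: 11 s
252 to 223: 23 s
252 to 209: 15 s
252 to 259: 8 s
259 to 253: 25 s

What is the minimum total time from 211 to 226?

Enumerating some paths:
211–252–259–226: 4+8+16 = 28
211–252–209–226: 4+15+11 = 30
Cheapest is 211–252–259–226 at 28 s.

28 s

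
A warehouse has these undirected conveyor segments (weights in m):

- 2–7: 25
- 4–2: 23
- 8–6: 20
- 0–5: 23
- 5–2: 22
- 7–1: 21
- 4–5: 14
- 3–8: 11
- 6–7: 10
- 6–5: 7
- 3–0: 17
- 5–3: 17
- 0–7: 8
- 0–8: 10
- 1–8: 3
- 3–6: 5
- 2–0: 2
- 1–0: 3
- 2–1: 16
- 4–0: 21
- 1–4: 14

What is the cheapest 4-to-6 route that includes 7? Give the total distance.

35 m

Best 4 to 7: 4 → 1 → 0 → 7 costing 25
Best 7 to 6: 7 → 6 costing 10
Total via 7: 25 + 10 = 35 m.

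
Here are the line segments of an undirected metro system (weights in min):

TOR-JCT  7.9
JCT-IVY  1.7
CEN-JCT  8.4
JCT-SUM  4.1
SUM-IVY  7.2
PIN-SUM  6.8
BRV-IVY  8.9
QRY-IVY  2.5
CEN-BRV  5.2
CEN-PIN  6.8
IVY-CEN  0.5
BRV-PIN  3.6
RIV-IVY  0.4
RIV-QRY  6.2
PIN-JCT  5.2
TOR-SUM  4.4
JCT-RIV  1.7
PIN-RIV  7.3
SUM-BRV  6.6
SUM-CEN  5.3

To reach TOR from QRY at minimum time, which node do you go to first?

Compare a few routes:
QRY → IVY → JCT → SUM → TOR: 2.5+1.7+4.1+4.4 = 12.7
QRY → IVY → JCT → TOR: 2.5+1.7+7.9 = 12.1
QRY → IVY → RIV → JCT → TOR: 2.5+0.4+1.7+7.9 = 12.5
Cheapest is QRY → IVY → JCT → TOR at 12.1 min.
So from QRY the first move is to IVY.

IVY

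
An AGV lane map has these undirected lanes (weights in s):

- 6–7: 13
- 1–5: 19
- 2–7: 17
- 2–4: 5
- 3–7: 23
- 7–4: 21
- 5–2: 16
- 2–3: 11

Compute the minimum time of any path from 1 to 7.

Settle nodes by increasing distance from 1:
1: 0
5: 19  (via 1)
2: 35  (via 5)
4: 40  (via 2)
3: 46  (via 2)
7: 52  (via 2)
Shortest route: 1–5–2–7 = 52 s.

52 s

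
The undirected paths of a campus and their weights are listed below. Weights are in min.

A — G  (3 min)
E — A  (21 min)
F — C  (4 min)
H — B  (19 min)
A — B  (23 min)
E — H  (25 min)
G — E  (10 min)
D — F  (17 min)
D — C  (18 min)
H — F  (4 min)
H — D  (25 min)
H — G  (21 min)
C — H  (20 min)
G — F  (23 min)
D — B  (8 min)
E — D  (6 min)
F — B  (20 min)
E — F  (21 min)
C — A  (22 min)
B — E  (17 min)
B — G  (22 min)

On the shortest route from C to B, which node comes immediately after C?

Compare a few routes:
C - F - B: 4+20 = 24
C - D - B: 18+8 = 26
Cheapest is C - F - B at 24 min.
So from C the first move is to F.

F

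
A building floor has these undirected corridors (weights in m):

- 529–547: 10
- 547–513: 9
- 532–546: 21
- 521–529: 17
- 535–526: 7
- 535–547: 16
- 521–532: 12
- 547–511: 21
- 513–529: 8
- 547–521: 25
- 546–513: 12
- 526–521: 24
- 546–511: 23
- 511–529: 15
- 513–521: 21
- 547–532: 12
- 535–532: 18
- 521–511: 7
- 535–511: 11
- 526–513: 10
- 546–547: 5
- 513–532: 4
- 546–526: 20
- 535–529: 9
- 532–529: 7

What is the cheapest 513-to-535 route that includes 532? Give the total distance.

Shortest 513→532: 513 → 532 = 4
Best 532 to 535: 532 → 529 → 535 costing 16
Total via 532: 4 + 16 = 20 m.

20 m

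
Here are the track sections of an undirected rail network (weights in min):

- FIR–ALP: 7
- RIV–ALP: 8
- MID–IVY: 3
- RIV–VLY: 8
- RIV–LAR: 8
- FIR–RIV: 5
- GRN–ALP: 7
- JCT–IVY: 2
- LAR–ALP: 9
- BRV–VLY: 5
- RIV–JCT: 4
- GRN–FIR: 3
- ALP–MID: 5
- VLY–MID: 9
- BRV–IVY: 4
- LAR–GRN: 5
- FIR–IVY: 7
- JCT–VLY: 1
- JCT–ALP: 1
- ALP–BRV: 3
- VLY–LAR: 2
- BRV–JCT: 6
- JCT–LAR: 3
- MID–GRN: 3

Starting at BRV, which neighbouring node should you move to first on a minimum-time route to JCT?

Candidate routes:
BRV - JCT: 6 = 6
BRV - ALP - JCT: 3+1 = 4
BRV - VLY - JCT: 5+1 = 6
The minimum is 4 min via BRV - ALP - JCT.
So from BRV the first move is to ALP.

ALP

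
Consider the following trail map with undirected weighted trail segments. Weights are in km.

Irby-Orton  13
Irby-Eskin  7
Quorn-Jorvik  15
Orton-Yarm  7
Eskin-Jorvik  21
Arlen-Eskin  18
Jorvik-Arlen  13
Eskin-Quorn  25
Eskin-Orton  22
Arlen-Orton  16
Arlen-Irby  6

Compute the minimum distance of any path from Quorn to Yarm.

51 km

Shortest distances from Quorn:
Quorn: 0
Jorvik: 15  (via Quorn)
Eskin: 25  (via Quorn)
Arlen: 28  (via Jorvik)
Irby: 32  (via Eskin)
Orton: 44  (via Arlen)
Yarm: 51  (via Orton)
Shortest route: Quorn–Jorvik–Arlen–Orton–Yarm = 51 km.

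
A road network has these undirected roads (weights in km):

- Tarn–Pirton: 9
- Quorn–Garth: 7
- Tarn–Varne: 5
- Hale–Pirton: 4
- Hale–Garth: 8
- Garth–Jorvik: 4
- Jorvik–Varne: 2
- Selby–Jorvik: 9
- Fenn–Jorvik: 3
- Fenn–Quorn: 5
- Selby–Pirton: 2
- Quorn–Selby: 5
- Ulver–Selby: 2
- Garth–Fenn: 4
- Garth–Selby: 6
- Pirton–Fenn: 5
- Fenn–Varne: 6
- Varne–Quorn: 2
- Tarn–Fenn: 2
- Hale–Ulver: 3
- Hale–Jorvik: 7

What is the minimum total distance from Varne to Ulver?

9 km

Enumerating some paths:
Varne - Jorvik - Garth - Selby - Ulver: 2+4+6+2 = 14
Varne - Quorn - Selby - Ulver: 2+5+2 = 9
Varne - Jorvik - Selby - Ulver: 2+9+2 = 13
Varne - Jorvik - Hale - Ulver: 2+7+3 = 12
Cheapest is Varne - Quorn - Selby - Ulver at 9 km.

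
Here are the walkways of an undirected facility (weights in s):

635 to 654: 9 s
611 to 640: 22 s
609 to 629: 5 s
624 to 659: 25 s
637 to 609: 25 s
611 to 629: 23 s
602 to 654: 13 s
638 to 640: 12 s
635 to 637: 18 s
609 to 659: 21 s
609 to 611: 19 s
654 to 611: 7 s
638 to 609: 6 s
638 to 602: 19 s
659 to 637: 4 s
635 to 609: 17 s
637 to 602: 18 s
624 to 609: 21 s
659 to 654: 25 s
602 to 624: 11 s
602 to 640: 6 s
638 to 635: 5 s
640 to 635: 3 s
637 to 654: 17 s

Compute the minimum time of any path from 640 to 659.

25 s

Compare a few routes:
640 → 635 → 637 → 659: 3+18+4 = 25
640 → 602 → 637 → 659: 6+18+4 = 28
640 → 635 → 654 → 637 → 659: 3+9+17+4 = 33
Cheapest is 640 → 635 → 637 → 659 at 25 s.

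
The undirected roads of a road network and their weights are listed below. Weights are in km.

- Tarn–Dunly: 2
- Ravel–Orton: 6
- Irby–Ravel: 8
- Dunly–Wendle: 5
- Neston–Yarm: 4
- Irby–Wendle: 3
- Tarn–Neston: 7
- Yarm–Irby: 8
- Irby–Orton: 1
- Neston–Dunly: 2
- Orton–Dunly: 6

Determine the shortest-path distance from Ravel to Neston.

Running Dijkstra from Ravel:
Ravel: 0
Orton: 6  (via Ravel)
Irby: 7  (via Orton)
Wendle: 10  (via Irby)
Dunly: 12  (via Orton)
Tarn: 14  (via Dunly)
Neston: 14  (via Dunly)
Shortest route: Ravel → Orton → Dunly → Neston = 14 km.

14 km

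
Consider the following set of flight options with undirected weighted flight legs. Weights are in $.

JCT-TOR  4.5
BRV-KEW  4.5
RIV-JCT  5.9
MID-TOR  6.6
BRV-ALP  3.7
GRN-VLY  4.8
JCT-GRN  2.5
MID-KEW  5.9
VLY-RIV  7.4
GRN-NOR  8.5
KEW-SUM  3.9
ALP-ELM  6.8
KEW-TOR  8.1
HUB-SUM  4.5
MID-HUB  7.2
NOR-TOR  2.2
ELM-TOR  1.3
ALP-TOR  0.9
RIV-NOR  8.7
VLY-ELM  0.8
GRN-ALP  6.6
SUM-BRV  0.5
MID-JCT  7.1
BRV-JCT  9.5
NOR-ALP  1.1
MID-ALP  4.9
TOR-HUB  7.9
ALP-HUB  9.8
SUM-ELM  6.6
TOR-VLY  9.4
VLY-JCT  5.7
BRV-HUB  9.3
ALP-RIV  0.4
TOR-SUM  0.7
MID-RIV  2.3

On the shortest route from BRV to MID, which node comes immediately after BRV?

Candidate routes:
BRV - SUM - TOR - ALP - MID: 0.5+0.7+0.9+4.9 = 7
BRV - SUM - TOR - ALP - RIV - MID: 0.5+0.7+0.9+0.4+2.3 = 4.8
BRV - ALP - RIV - MID: 3.7+0.4+2.3 = 6.4
Cheapest is BRV - SUM - TOR - ALP - RIV - MID at $4.8.
So from BRV the first move is to SUM.

SUM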